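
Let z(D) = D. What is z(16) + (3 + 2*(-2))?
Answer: 15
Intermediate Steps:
z(16) + (3 + 2*(-2)) = 16 + (3 + 2*(-2)) = 16 + (3 - 4) = 16 - 1 = 15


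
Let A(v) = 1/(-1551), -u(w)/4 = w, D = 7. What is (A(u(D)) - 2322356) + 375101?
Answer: -3020192506/1551 ≈ -1.9473e+6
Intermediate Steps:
u(w) = -4*w
A(v) = -1/1551
(A(u(D)) - 2322356) + 375101 = (-1/1551 - 2322356) + 375101 = -3601974157/1551 + 375101 = -3020192506/1551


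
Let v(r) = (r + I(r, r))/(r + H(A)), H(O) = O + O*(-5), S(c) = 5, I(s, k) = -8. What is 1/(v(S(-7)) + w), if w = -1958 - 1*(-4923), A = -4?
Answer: 7/20754 ≈ 0.00033728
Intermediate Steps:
H(O) = -4*O (H(O) = O - 5*O = -4*O)
w = 2965 (w = -1958 + 4923 = 2965)
v(r) = (-8 + r)/(16 + r) (v(r) = (r - 8)/(r - 4*(-4)) = (-8 + r)/(r + 16) = (-8 + r)/(16 + r))
1/(v(S(-7)) + w) = 1/((-8 + 5)/(16 + 5) + 2965) = 1/(-3/21 + 2965) = 1/((1/21)*(-3) + 2965) = 1/(-1/7 + 2965) = 1/(20754/7) = 7/20754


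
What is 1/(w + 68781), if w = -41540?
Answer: 1/27241 ≈ 3.6709e-5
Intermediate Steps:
1/(w + 68781) = 1/(-41540 + 68781) = 1/27241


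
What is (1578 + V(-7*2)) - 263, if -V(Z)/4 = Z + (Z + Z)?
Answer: 1483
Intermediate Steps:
V(Z) = -12*Z (V(Z) = -4*(Z + (Z + Z)) = -4*(Z + 2*Z) = -12*Z)
(1578 + V(-7*2)) - 263 = (1578 - (-84)*2) - 263 = (1578 - 12*(-14)) - 263 = (1578 + 168) - 263 = 1746 - 263 = 1483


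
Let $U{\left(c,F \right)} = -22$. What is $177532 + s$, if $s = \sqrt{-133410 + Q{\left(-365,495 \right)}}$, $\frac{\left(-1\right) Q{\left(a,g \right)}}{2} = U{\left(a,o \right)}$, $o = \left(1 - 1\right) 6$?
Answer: $177532 + i \sqrt{133366} \approx 1.7753 \cdot 10^{5} + 365.19 i$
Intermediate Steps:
$o = 0$ ($o = 0 \cdot 6 = 0$)
$Q{\left(a,g \right)} = 44$ ($Q{\left(a,g \right)} = \left(-2\right) \left(-22\right) = 44$)
$s = i \sqrt{133366}$ ($s = \sqrt{-133410 + 44} = \sqrt{-133366} = i \sqrt{133366} \approx 365.19 i$)
$177532 + s = 177532 + i \sqrt{133366}$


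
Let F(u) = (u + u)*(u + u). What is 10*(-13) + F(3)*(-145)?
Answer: -5350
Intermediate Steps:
F(u) = 4*u² (F(u) = (2*u)*(2*u) = 4*u²)
10*(-13) + F(3)*(-145) = 10*(-13) + (4*3²)*(-145) = -130 + (4*9)*(-145) = -130 + 36*(-145) = -130 - 5220 = -5350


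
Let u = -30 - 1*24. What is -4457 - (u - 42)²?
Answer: -13673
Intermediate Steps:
u = -54 (u = -30 - 24 = -54)
-4457 - (u - 42)² = -4457 - (-54 - 42)² = -4457 - 1*(-96)² = -4457 - 1*9216 = -4457 - 9216 = -13673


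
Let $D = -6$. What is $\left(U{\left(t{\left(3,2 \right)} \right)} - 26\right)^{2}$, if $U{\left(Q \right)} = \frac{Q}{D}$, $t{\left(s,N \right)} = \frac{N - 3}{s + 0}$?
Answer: $\frac{218089}{324} \approx 673.11$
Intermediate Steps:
$t{\left(s,N \right)} = \frac{-3 + N}{s}$
$U{\left(Q \right)} = - \frac{Q}{6}$ ($U{\left(Q \right)} = \frac{Q}{-6} = Q \left(- \frac{1}{6}\right) = - \frac{Q}{6}$)
$\left(U{\left(t{\left(3,2 \right)} \right)} - 26\right)^{2} = \left(- \frac{\frac{1}{3} \left(-3 + 2\right)}{6} - 26\right)^{2} = \left(- \frac{\frac{1}{3} \left(-1\right)}{6} - 26\right)^{2} = \left(\left(- \frac{1}{6}\right) \left(- \frac{1}{3}\right) - 26\right)^{2} = \left(\frac{1}{18} - 26\right)^{2} = \left(- \frac{467}{18}\right)^{2} = \frac{218089}{324}$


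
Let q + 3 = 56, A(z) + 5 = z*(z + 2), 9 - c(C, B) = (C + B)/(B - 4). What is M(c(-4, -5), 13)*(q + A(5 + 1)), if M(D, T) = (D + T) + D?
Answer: 2784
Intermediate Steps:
c(C, B) = 9 - (B + C)/(-4 + B) (c(C, B) = 9 - (C + B)/(B - 4) = 9 - (B + C)/(-4 + B))
M(D, T) = T + 2*D
A(z) = -5 + z*(2 + z) (A(z) = -5 + z*(z + 2) = -5 + z*(2 + z))
q = 53 (q = -3 + 56 = 53)
M(c(-4, -5), 13)*(q + A(5 + 1)) = (13 + 2*((-36 - 1*(-4) + 8*(-5))/(-4 - 5)))*(53 + (-5 + (5 + 1)² + 2*(5 + 1))) = (13 + 2*((-36 + 4 - 40)/(-9)))*(53 + (-5 + 6² + 2*6)) = (13 + 2*(-⅑*(-72)))*(53 + (-5 + 36 + 12)) = (13 + 2*8)*(53 + 43) = (13 + 16)*96 = 29*96 = 2784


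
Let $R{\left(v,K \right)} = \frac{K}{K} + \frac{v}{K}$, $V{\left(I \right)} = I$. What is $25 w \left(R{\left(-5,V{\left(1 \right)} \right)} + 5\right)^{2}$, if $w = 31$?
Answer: $775$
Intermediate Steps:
$R{\left(v,K \right)} = 1 + \frac{v}{K}$
$25 w \left(R{\left(-5,V{\left(1 \right)} \right)} + 5\right)^{2} = 25 \cdot 31 \left(\frac{1 - 5}{1} + 5\right)^{2} = 775 \left(1 \left(-4\right) + 5\right)^{2} = 775 \left(-4 + 5\right)^{2} = 775 \cdot 1^{2} = 775 \cdot 1 = 775$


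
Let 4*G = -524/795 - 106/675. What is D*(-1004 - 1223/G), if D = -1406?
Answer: -102424645124/14599 ≈ -7.0159e+6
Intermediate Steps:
G = -14599/71550 (G = (-524/795 - 106/675)/4 = (1/4)*(-29198/35775) = -14599/71550 ≈ -0.20404)
D*(-1004 - 1223/G) = -1406*(-1004 - 1223/(-14599/71550)) = -1406*(-1004 - 1223*(-71550/14599)) = -1406*(-1004 + 87505650/14599) = -1406*72848254/14599 = -102424645124/14599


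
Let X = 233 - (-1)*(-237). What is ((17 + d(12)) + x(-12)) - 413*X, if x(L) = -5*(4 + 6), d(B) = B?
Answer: 1631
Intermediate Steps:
x(L) = -50 (x(L) = -5*10 = -50)
X = -4 (X = 233 - 1*237 = 233 - 237 = -4)
((17 + d(12)) + x(-12)) - 413*X = ((17 + 12) - 50) - 413*(-4) = (29 - 50) + 1652 = -21 + 1652 = 1631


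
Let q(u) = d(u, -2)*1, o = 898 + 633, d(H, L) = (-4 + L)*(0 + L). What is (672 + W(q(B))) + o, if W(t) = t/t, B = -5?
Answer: 2204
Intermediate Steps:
d(H, L) = L*(-4 + L) (d(H, L) = (-4 + L)*L = L*(-4 + L))
o = 1531
q(u) = 12 (q(u) = -2*(-4 - 2)*1 = -2*(-6)*1 = 12*1 = 12)
W(t) = 1
(672 + W(q(B))) + o = (672 + 1) + 1531 = 673 + 1531 = 2204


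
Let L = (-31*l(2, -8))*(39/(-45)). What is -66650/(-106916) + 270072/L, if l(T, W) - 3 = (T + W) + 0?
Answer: -2328197255/694954 ≈ -3350.1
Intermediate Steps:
l(T, W) = 3 + T + W (l(T, W) = 3 + ((T + W) + 0) = 3 + (T + W) = 3 + T + W)
L = -403/5 (L = (-31*(3 + 2 - 8))*(39/(-45)) = (-31*(-3))*(39*(-1/45)) = 93*(-13/15) = -403/5 ≈ -80.600)
-66650/(-106916) + 270072/L = -66650/(-106916) + 270072/(-403/5) = -66650*(-1/106916) + 270072*(-5/403) = 33325/53458 - 43560/13 = -2328197255/694954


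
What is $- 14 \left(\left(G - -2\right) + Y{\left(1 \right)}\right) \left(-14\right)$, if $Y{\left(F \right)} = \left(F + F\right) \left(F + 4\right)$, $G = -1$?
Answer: $2156$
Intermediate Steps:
$Y{\left(F \right)} = 2 F \left(4 + F\right)$
$- 14 \left(\left(G - -2\right) + Y{\left(1 \right)}\right) \left(-14\right) = - 14 \left(\left(-1 - -2\right) + 2 \cdot 1 \left(4 + 1\right)\right) \left(-14\right) = - 14 \left(\left(-1 + 2\right) + 2 \cdot 1 \cdot 5\right) \left(-14\right) = - 14 \left(1 + 10\right) \left(-14\right) = \left(-14\right) 11 \left(-14\right) = \left(-154\right) \left(-14\right) = 2156$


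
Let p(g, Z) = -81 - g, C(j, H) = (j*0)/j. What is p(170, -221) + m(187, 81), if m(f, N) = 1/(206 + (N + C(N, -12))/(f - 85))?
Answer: -1764747/7031 ≈ -251.00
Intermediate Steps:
C(j, H) = 0 (C(j, H) = 0/j = 0)
m(f, N) = 1/(206 + N/(-85 + f)) (m(f, N) = 1/(206 + (N + 0)/(f - 85)) = 1/(206 + N/(-85 + f)))
p(170, -221) + m(187, 81) = (-81 - 1*170) + (-85 + 187)/(-17510 + 81 + 206*187) = (-81 - 170) + 102/(-17510 + 81 + 38522) = -251 + 102/21093 = -251 + (1/21093)*102 = -251 + 34/7031 = -1764747/7031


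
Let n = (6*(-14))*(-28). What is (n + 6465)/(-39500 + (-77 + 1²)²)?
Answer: -8817/33724 ≈ -0.26145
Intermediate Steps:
n = 2352 (n = -84*(-28) = 2352)
(n + 6465)/(-39500 + (-77 + 1²)²) = (2352 + 6465)/(-39500 + (-77 + 1²)²) = 8817/(-39500 + (-77 + 1)²) = 8817/(-39500 + (-76)²) = 8817/(-39500 + 5776) = 8817/(-33724) = 8817*(-1/33724) = -8817/33724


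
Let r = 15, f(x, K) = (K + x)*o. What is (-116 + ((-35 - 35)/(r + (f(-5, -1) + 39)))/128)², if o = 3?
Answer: 71448755401/5308416 ≈ 13460.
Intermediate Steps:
f(x, K) = 3*K + 3*x (f(x, K) = (K + x)*3 = 3*K + 3*x)
(-116 + ((-35 - 35)/(r + (f(-5, -1) + 39)))/128)² = (-116 + ((-35 - 35)/(15 + ((3*(-1) + 3*(-5)) + 39)))/128)² = (-116 - 70/(15 + ((-3 - 15) + 39))*(1/128))² = (-116 - 70/(15 + (-18 + 39))*(1/128))² = (-116 - 70/(15 + 21)*(1/128))² = (-116 - 70/36*(1/128))² = (-116 - 70*1/36*(1/128))² = (-116 - 35/18*1/128)² = (-116 - 35/2304)² = (-267299/2304)² = 71448755401/5308416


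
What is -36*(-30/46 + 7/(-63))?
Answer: 632/23 ≈ 27.478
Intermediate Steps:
-36*(-30/46 + 7/(-63)) = -36*(-30*1/46 + 7*(-1/63)) = -36*(-15/23 - 1/9) = -36*(-158/207) = 632/23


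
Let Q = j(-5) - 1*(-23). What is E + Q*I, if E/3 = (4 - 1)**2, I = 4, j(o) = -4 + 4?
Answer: 119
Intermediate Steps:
j(o) = 0
E = 27 (E = 3*(4 - 1)**2 = 3*3**2 = 3*9 = 27)
Q = 23 (Q = 0 - 1*(-23) = 0 + 23 = 23)
E + Q*I = 27 + 23*4 = 27 + 92 = 119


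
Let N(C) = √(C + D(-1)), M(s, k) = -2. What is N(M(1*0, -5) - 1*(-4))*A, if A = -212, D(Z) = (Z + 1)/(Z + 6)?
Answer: -212*√2 ≈ -299.81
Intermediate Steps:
D(Z) = (1 + Z)/(6 + Z)
N(C) = √C (N(C) = √(C + (1 - 1)/(6 - 1)) = √(C + 0/5) = √(C + (⅕)*0) = √(C + 0) = √C)
N(M(1*0, -5) - 1*(-4))*A = √(-2 - 1*(-4))*(-212) = √(-2 + 4)*(-212) = √2*(-212) = -212*√2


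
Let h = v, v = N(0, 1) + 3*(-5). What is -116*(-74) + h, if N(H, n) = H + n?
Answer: 8570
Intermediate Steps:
v = -14 (v = (0 + 1) + 3*(-5) = 1 - 15 = -14)
h = -14
-116*(-74) + h = -116*(-74) - 14 = 8584 - 14 = 8570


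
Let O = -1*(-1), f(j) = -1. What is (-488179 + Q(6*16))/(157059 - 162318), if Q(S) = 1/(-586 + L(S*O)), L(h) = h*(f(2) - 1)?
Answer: 379803263/4091502 ≈ 92.827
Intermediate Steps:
O = 1
L(h) = -2*h (L(h) = h*(-1 - 1) = h*(-2) = -2*h)
Q(S) = 1/(-586 - 2*S)
(-488179 + Q(6*16))/(157059 - 162318) = (-488179 - 1/(586 + 2*(6*16)))/(157059 - 162318) = (-488179 - 1/(586 + 2*96))/(-5259) = (-488179 - 1/(586 + 192))*(-1/5259) = (-488179 - 1/778)*(-1/5259) = -379803263/778*(-1/5259) = 379803263/4091502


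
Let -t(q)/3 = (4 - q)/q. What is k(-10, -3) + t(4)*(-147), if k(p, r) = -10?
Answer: -10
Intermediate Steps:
t(q) = -3*(4 - q)/q
k(-10, -3) + t(4)*(-147) = -10 + (3 - 12/4)*(-147) = -10 + (3 - 12*1/4)*(-147) = -10 + (3 - 3)*(-147) = -10 + 0*(-147) = -10 + 0 = -10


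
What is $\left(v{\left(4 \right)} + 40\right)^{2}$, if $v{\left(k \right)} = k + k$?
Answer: $2304$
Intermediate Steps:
$v{\left(k \right)} = 2 k$
$\left(v{\left(4 \right)} + 40\right)^{2} = \left(2 \cdot 4 + 40\right)^{2} = \left(8 + 40\right)^{2} = 48^{2} = 2304$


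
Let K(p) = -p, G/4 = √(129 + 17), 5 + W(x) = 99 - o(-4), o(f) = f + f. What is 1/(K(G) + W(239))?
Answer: 51/4034 + √146/2017 ≈ 0.018633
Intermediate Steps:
o(f) = 2*f
W(x) = 102 (W(x) = -5 + (99 - 2*(-4)) = -5 + (99 - 1*(-8)) = -5 + (99 + 8) = -5 + 107 = 102)
G = 4*√146 (G = 4*√(129 + 17) = 4*√146 ≈ 48.332)
1/(K(G) + W(239)) = 1/(-4*√146 + 102) = 1/(102 - 4*√146)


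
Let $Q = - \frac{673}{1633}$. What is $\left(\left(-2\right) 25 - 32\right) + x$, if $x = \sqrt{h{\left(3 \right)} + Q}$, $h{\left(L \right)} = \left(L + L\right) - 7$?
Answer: $-82 + \frac{i \sqrt{3765698}}{1633} \approx -82.0 + 1.1883 i$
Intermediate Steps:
$h{\left(L \right)} = -7 + 2 L$ ($h{\left(L \right)} = 2 L - 7 = -7 + 2 L$)
$Q = - \frac{673}{1633}$ ($Q = \left(-673\right) \frac{1}{1633} = - \frac{673}{1633} \approx -0.41213$)
$x = \frac{i \sqrt{3765698}}{1633}$ ($x = \sqrt{\left(-7 + 2 \cdot 3\right) - \frac{673}{1633}} = \sqrt{\left(-7 + 6\right) - \frac{673}{1633}} = \sqrt{-1 - \frac{673}{1633}} = \sqrt{- \frac{2306}{1633}} = \frac{i \sqrt{3765698}}{1633} \approx 1.1883 i$)
$\left(\left(-2\right) 25 - 32\right) + x = \left(\left(-2\right) 25 - 32\right) + \frac{i \sqrt{3765698}}{1633} = \left(-50 - 32\right) + \frac{i \sqrt{3765698}}{1633} = -82 + \frac{i \sqrt{3765698}}{1633}$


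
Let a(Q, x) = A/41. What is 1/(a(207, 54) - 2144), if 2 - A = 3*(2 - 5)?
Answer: -41/87893 ≈ -0.00046648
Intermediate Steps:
A = 11 (A = 2 - 3*(2 - 5) = 2 - 3*(-3) = 2 - 1*(-9) = 2 + 9 = 11)
a(Q, x) = 11/41
1/(a(207, 54) - 2144) = 1/(11/41 - 2144) = 1/(-87893/41) = -41/87893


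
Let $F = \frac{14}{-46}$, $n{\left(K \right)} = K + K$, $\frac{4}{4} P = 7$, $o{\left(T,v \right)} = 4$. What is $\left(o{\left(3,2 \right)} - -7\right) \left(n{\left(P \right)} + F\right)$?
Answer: $\frac{3465}{23} \approx 150.65$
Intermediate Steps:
$P = 7$
$n{\left(K \right)} = 2 K$
$F = - \frac{7}{23}$ ($F = 14 \left(- \frac{1}{46}\right) = - \frac{7}{23} \approx -0.30435$)
$\left(o{\left(3,2 \right)} - -7\right) \left(n{\left(P \right)} + F\right) = \left(4 - -7\right) \left(2 \cdot 7 - \frac{7}{23}\right) = \left(4 + 7\right) \left(14 - \frac{7}{23}\right) = 11 \cdot \frac{315}{23} = \frac{3465}{23}$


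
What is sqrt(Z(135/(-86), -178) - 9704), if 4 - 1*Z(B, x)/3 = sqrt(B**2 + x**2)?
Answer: sqrt(-71682032 - 258*sqrt(234353089))/86 ≈ 101.12*I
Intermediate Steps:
Z(B, x) = 12 - 3*sqrt(B**2 + x**2)
sqrt(Z(135/(-86), -178) - 9704) = sqrt((12 - 3*sqrt((135/(-86))**2 + (-178)**2)) - 9704) = sqrt((12 - 3*sqrt((135*(-1/86))**2 + 31684)) - 9704) = sqrt((12 - 3*sqrt((-135/86)**2 + 31684)) - 9704) = sqrt((12 - 3*sqrt(18225/7396 + 31684)) - 9704) = sqrt((12 - 3*sqrt(234353089)/86) - 9704) = sqrt(-9692 - 3*sqrt(234353089)/86)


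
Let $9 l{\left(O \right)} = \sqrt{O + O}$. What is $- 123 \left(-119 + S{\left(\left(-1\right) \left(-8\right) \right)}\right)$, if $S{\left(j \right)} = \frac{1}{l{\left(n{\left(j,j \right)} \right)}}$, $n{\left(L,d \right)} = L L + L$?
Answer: $\frac{58179}{4} \approx 14545.0$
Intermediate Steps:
$n{\left(L,d \right)} = L + L^{2}$ ($n{\left(L,d \right)} = L^{2} + L = L + L^{2}$)
$l{\left(O \right)} = \frac{\sqrt{2} \sqrt{O}}{9}$ ($l{\left(O \right)} = \frac{\sqrt{O + O}}{9} = \frac{\sqrt{2 O}}{9} = \frac{\sqrt{2} \sqrt{O}}{9}$)
$S{\left(j \right)} = \frac{9 \sqrt{2}}{2 \sqrt{j \left(1 + j\right)}}$ ($S{\left(j \right)} = \frac{1}{\frac{1}{9} \sqrt{2} \sqrt{j \left(1 + j\right)}} = \frac{9 \sqrt{2}}{2 \sqrt{j \left(1 + j\right)}}$)
$- 123 \left(-119 + S{\left(\left(-1\right) \left(-8\right) \right)}\right) = - 123 \left(-119 + \frac{9 \sqrt{2}}{2 \sqrt{8} \sqrt{1 - -8}}\right) = - 123 \left(-119 + \frac{9 \sqrt{2}}{2 \cdot 2 \sqrt{2} \sqrt{1 + 8}}\right) = - 123 \left(-119 + \frac{9 \sqrt{2}}{2 \cdot 6 \sqrt{2}}\right) = - 123 \left(-119 + \frac{9 \sqrt{2} \frac{\sqrt{2}}{12}}{2}\right) = - 123 \left(-119 + \frac{3}{4}\right) = \left(-123\right) \left(- \frac{473}{4}\right) = \frac{58179}{4}$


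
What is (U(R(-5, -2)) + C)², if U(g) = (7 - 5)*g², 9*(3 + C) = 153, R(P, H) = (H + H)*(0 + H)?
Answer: 20164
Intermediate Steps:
R(P, H) = 2*H² (R(P, H) = (2*H)*H = 2*H²)
C = 14 (C = -3 + (⅑)*153 = -3 + 17 = 14)
U(g) = 2*g²
(U(R(-5, -2)) + C)² = (2*(2*(-2)²)² + 14)² = (2*(2*4)² + 14)² = (2*8² + 14)² = (2*64 + 14)² = (128 + 14)² = 142² = 20164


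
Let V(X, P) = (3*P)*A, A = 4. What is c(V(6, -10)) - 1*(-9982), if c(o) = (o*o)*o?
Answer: -1718018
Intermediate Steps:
V(X, P) = 12*P (V(X, P) = (3*P)*4 = 12*P)
c(o) = o**3 (c(o) = o**2*o = o**3)
c(V(6, -10)) - 1*(-9982) = (12*(-10))**3 - 1*(-9982) = (-120)**3 + 9982 = -1728000 + 9982 = -1718018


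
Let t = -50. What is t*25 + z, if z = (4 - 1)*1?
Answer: -1247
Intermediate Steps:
z = 3 (z = 3*1 = 3)
t*25 + z = -50*25 + 3 = -1250 + 3 = -1247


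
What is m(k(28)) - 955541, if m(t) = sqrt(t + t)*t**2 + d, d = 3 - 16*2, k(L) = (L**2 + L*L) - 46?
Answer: -955570 + 4632968*sqrt(761) ≈ 1.2685e+8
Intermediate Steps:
k(L) = -46 + 2*L**2 (k(L) = (L**2 + L**2) - 46 = 2*L**2 - 46 = -46 + 2*L**2)
d = -29 (d = 3 - 32 = -29)
m(t) = -29 + sqrt(2)*t**(5/2) (m(t) = sqrt(t + t)*t**2 - 29 = sqrt(2*t)*t**2 - 29 = (sqrt(2)*sqrt(t))*t**2 - 29 = sqrt(2)*t**(5/2) - 29 = -29 + sqrt(2)*t**(5/2))
m(k(28)) - 955541 = (-29 + sqrt(2)*(-46 + 2*28**2)**(5/2)) - 955541 = (-29 + sqrt(2)*(-46 + 2*784)**(5/2)) - 955541 = (-29 + sqrt(2)*(-46 + 1568)**(5/2)) - 955541 = (-29 + sqrt(2)*1522**(5/2)) - 955541 = (-29 + sqrt(2)*(2316484*sqrt(1522))) - 955541 = (-29 + 4632968*sqrt(761)) - 955541 = -955570 + 4632968*sqrt(761)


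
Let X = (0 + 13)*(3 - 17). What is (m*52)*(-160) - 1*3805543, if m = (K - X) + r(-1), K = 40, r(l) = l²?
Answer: -5660903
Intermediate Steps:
X = -182 (X = 13*(-14) = -182)
m = 223 (m = (40 - 1*(-182)) + (-1)² = (40 + 182) + 1 = 222 + 1 = 223)
(m*52)*(-160) - 1*3805543 = (223*52)*(-160) - 1*3805543 = 11596*(-160) - 3805543 = -1855360 - 3805543 = -5660903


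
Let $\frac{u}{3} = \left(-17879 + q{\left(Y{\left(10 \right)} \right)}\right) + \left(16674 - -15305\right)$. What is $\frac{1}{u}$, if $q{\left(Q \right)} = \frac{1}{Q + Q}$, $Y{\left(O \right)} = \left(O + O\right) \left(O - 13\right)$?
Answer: $\frac{40}{1691999} \approx 2.3641 \cdot 10^{-5}$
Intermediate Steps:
$Y{\left(O \right)} = 2 O \left(-13 + O\right)$
$q{\left(Q \right)} = \frac{1}{2 Q}$
$u = \frac{1691999}{40}$ ($u = 3 \left(\left(-17879 + \frac{1}{2 \cdot 2 \cdot 10 \left(-13 + 10\right)}\right) + \left(16674 - -15305\right)\right) = 3 \left(\left(-17879 + \frac{1}{2 \cdot 2 \cdot 10 \left(-3\right)}\right) + \left(16674 + 15305\right)\right) = 3 \left(\left(-17879 + \frac{1}{2 \left(-60\right)}\right) + 31979\right) = 3 \left(\left(-17879 + \frac{1}{2} \left(- \frac{1}{60}\right)\right) + 31979\right) = 3 \left(\left(-17879 - \frac{1}{120}\right) + 31979\right) = 3 \left(- \frac{2145481}{120} + 31979\right) = 3 \cdot \frac{1691999}{120} = \frac{1691999}{40} \approx 42300.0$)
$\frac{1}{u} = \frac{1}{\frac{1691999}{40}} = \frac{40}{1691999}$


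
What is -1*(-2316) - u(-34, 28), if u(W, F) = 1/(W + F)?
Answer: 13897/6 ≈ 2316.2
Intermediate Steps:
u(W, F) = 1/(F + W)
-1*(-2316) - u(-34, 28) = -1*(-2316) - 1/(28 - 34) = 2316 - 1/(-6) = 2316 - 1*(-⅙) = 2316 + ⅙ = 13897/6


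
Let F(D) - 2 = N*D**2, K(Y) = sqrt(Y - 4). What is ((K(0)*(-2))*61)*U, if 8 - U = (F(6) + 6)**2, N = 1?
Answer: 470432*I ≈ 4.7043e+5*I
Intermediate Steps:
K(Y) = sqrt(-4 + Y)
F(D) = 2 + D**2 (F(D) = 2 + 1*D**2 = 2 + D**2)
U = -1928 (U = 8 - ((2 + 6**2) + 6)**2 = 8 - ((2 + 36) + 6)**2 = 8 - (38 + 6)**2 = 8 - 1*44**2 = 8 - 1*1936 = 8 - 1936 = -1928)
((K(0)*(-2))*61)*U = ((sqrt(-4 + 0)*(-2))*61)*(-1928) = ((sqrt(-4)*(-2))*61)*(-1928) = (((2*I)*(-2))*61)*(-1928) = (-4*I*61)*(-1928) = -244*I*(-1928) = 470432*I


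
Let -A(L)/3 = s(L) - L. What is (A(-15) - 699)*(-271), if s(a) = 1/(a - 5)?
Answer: 4031667/20 ≈ 2.0158e+5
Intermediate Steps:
s(a) = 1/(-5 + a)
A(L) = -3/(-5 + L) + 3*L (A(L) = -3*(1/(-5 + L) - L) = -3/(-5 + L) + 3*L)
(A(-15) - 699)*(-271) = (3*(-1 - 15*(-5 - 15))/(-5 - 15) - 699)*(-271) = (3*(-1 - 15*(-20))/(-20) - 699)*(-271) = (3*(-1/20)*(-1 + 300) - 699)*(-271) = (3*(-1/20)*299 - 699)*(-271) = (-897/20 - 699)*(-271) = -14877/20*(-271) = 4031667/20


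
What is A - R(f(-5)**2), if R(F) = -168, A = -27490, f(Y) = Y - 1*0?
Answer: -27322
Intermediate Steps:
f(Y) = Y (f(Y) = Y + 0 = Y)
A - R(f(-5)**2) = -27490 - 1*(-168) = -27490 + 168 = -27322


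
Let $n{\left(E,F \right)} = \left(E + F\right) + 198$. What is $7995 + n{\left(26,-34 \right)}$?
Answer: $8185$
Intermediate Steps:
$n{\left(E,F \right)} = 198 + E + F$
$7995 + n{\left(26,-34 \right)} = 7995 + \left(198 + 26 - 34\right) = 7995 + 190 = 8185$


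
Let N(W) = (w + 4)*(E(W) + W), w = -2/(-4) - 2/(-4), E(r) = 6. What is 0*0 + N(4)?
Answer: 50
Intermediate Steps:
w = 1 (w = -2*(-¼) - 2*(-¼) = ½ + ½ = 1)
N(W) = 30 + 5*W (N(W) = (1 + 4)*(6 + W) = 5*(6 + W) = 30 + 5*W)
0*0 + N(4) = 0*0 + (30 + 5*4) = 0 + (30 + 20) = 0 + 50 = 50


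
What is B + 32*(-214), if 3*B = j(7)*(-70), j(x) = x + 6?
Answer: -21454/3 ≈ -7151.3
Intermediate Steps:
j(x) = 6 + x
B = -910/3 (B = ((6 + 7)*(-70))/3 = (13*(-70))/3 = (⅓)*(-910) = -910/3 ≈ -303.33)
B + 32*(-214) = -910/3 + 32*(-214) = -910/3 - 6848 = -21454/3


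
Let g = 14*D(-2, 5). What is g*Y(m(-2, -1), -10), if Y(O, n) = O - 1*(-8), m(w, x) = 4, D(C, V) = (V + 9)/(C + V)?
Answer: 784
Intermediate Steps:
D(C, V) = (9 + V)/(C + V)
g = 196/3 (g = 14*((9 + 5)/(-2 + 5)) = 14*(14/3) = 196/3 ≈ 65.333)
Y(O, n) = 8 + O (Y(O, n) = O + 8 = 8 + O)
g*Y(m(-2, -1), -10) = 196*(8 + 4)/3 = (196/3)*12 = 784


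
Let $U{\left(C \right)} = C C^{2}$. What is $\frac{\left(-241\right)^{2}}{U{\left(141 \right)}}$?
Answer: $\frac{58081}{2803221} \approx 0.020719$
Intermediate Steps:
$U{\left(C \right)} = C^{3}$
$\frac{\left(-241\right)^{2}}{U{\left(141 \right)}} = \frac{\left(-241\right)^{2}}{141^{3}} = \frac{58081}{2803221}$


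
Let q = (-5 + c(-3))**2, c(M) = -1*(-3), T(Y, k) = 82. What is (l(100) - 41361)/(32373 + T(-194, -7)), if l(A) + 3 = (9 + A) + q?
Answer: -41251/32455 ≈ -1.2710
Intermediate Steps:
c(M) = 3
q = 4 (q = (-5 + 3)**2 = (-2)**2 = 4)
l(A) = 10 + A (l(A) = -3 + ((9 + A) + 4) = -3 + (13 + A) = 10 + A)
(l(100) - 41361)/(32373 + T(-194, -7)) = ((10 + 100) - 41361)/(32373 + 82) = (110 - 41361)/32455 = -41251*1/32455 = -41251/32455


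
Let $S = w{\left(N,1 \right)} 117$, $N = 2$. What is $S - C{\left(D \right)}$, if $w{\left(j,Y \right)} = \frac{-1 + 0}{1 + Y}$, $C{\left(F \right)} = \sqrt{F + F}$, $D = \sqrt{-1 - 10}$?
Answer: $- \frac{117}{2} - \sqrt[4]{11} \left(1 + i\right) \approx -60.321 - 1.8212 i$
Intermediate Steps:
$D = i \sqrt{11}$ ($D = \sqrt{-11} = i \sqrt{11} \approx 3.3166 i$)
$C{\left(F \right)} = \sqrt{2} \sqrt{F}$ ($C{\left(F \right)} = \sqrt{2 F} = \sqrt{2} \sqrt{F}$)
$w{\left(j,Y \right)} = - \frac{1}{1 + Y}$
$S = - \frac{117}{2}$ ($S = - \frac{1}{1 + 1} \cdot 117 = - \frac{1}{2} \cdot 117 = \left(-1\right) \frac{1}{2} \cdot 117 = \left(- \frac{1}{2}\right) 117 = - \frac{117}{2} \approx -58.5$)
$S - C{\left(D \right)} = - \frac{117}{2} - \sqrt{2} \sqrt{i \sqrt{11}} = - \frac{117}{2} - \sqrt{2} \sqrt[4]{11} \sqrt{i}$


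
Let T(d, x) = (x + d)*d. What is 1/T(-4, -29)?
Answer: 1/132 ≈ 0.0075758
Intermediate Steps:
T(d, x) = d*(d + x) (T(d, x) = (d + x)*d = d*(d + x))
1/T(-4, -29) = 1/(-4*(-4 - 29)) = 1/(-4*(-33)) = 1/132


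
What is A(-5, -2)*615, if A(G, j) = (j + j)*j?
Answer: 4920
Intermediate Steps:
A(G, j) = 2*j² (A(G, j) = (2*j)*j = 2*j²)
A(-5, -2)*615 = (2*(-2)²)*615 = (2*4)*615 = 8*615 = 4920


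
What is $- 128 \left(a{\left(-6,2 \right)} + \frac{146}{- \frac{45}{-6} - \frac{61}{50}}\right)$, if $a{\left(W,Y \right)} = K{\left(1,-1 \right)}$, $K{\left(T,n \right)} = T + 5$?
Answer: $- \frac{587776}{157} \approx -3743.8$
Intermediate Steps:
$K{\left(T,n \right)} = 5 + T$
$a{\left(W,Y \right)} = 6$ ($a{\left(W,Y \right)} = 5 + 1 = 6$)
$- 128 \left(a{\left(-6,2 \right)} + \frac{146}{- \frac{45}{-6} - \frac{61}{50}}\right) = - 128 \left(6 + \frac{146}{- \frac{45}{-6} - \frac{61}{50}}\right) = - 128 \left(6 + \frac{146}{\left(-45\right) \left(- \frac{1}{6}\right) - \frac{61}{50}}\right) = - 128 \left(6 + \frac{146}{\frac{15}{2} - \frac{61}{50}}\right) = - 128 \left(6 + \frac{146}{\frac{157}{25}}\right) = - 128 \left(6 + 146 \cdot \frac{25}{157}\right) = - 128 \left(6 + \frac{3650}{157}\right) = \left(-128\right) \frac{4592}{157} = - \frac{587776}{157}$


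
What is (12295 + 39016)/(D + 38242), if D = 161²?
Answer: 51311/64163 ≈ 0.79970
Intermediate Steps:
D = 25921
(12295 + 39016)/(D + 38242) = (12295 + 39016)/(25921 + 38242) = 51311/64163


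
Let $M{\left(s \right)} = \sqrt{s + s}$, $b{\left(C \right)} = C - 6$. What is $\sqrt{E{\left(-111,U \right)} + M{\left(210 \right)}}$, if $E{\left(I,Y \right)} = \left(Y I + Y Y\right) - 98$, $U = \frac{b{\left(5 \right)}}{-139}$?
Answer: $\frac{\sqrt{-1908886 + 38642 \sqrt{105}}}{139} \approx 8.849 i$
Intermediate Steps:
$b{\left(C \right)} = -6 + C$
$M{\left(s \right)} = \sqrt{2} \sqrt{s}$ ($M{\left(s \right)} = \sqrt{2 s} = \sqrt{2} \sqrt{s}$)
$U = \frac{1}{139}$ ($U = \frac{-6 + 5}{-139} = \left(-1\right) \left(- \frac{1}{139}\right) = \frac{1}{139} \approx 0.0071942$)
$E{\left(I,Y \right)} = -98 + Y^{2} + I Y$ ($E{\left(I,Y \right)} = \left(I Y + Y^{2}\right) - 98 = \left(Y^{2} + I Y\right) - 98 = -98 + Y^{2} + I Y$)
$\sqrt{E{\left(-111,U \right)} + M{\left(210 \right)}} = \sqrt{\left(-98 + \left(\frac{1}{139}\right)^{2} - \frac{111}{139}\right) + \sqrt{2} \sqrt{210}} = \sqrt{\left(-98 + \frac{1}{19321} - \frac{111}{139}\right) + 2 \sqrt{105}} = \sqrt{- \frac{1908886}{19321} + 2 \sqrt{105}}$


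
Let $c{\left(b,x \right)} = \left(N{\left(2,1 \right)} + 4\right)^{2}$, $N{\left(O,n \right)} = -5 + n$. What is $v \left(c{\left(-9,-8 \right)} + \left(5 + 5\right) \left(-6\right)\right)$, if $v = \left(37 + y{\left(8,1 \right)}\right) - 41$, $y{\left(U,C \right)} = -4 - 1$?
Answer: $540$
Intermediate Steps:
$y{\left(U,C \right)} = -5$ ($y{\left(U,C \right)} = -4 - 1 = -5$)
$c{\left(b,x \right)} = 0$ ($c{\left(b,x \right)} = \left(\left(-5 + 1\right) + 4\right)^{2} = \left(-4 + 4\right)^{2} = 0^{2} = 0$)
$v = -9$ ($v = \left(37 - 5\right) - 41 = 32 - 41 = -9$)
$v \left(c{\left(-9,-8 \right)} + \left(5 + 5\right) \left(-6\right)\right) = - 9 \left(0 + \left(5 + 5\right) \left(-6\right)\right) = - 9 \left(0 + 10 \left(-6\right)\right) = - 9 \left(0 - 60\right) = \left(-9\right) \left(-60\right) = 540$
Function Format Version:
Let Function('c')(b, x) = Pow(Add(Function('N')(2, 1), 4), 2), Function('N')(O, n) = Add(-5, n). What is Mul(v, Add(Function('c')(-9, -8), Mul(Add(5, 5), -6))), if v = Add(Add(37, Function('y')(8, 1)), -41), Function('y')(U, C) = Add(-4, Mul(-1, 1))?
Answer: 540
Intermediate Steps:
Function('y')(U, C) = -5 (Function('y')(U, C) = Add(-4, -1) = -5)
Function('c')(b, x) = 0 (Function('c')(b, x) = Pow(Add(Add(-5, 1), 4), 2) = Pow(Add(-4, 4), 2) = Pow(0, 2) = 0)
v = -9 (v = Add(Add(37, -5), -41) = Add(32, -41) = -9)
Mul(v, Add(Function('c')(-9, -8), Mul(Add(5, 5), -6))) = Mul(-9, Add(0, Mul(Add(5, 5), -6))) = Mul(-9, Add(0, Mul(10, -6))) = Mul(-9, Add(0, -60)) = Mul(-9, -60) = 540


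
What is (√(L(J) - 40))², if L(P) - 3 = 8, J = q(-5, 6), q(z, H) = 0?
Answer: -29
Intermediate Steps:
J = 0
L(P) = 11 (L(P) = 3 + 8 = 11)
(√(L(J) - 40))² = (√(11 - 40))² = (√(-29))² = (I*√29)² = -29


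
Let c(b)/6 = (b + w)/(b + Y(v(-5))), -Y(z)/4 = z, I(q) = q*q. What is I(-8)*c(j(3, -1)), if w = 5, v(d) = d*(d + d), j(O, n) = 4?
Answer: -864/49 ≈ -17.633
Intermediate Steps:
v(d) = 2*d² (v(d) = d*(2*d) = 2*d²)
I(q) = q²
Y(z) = -4*z
c(b) = 6*(5 + b)/(-200 + b) (c(b) = 6*((b + 5)/(b - 8*(-5)²)) = 6*((5 + b)/(b - 8*25)) = 6*((5 + b)/(b - 4*50)) = 6*((5 + b)/(b - 200)) = 6*((5 + b)/(-200 + b)) = 6*(5 + b)/(-200 + b))
I(-8)*c(j(3, -1)) = (-8)²*(6*(5 + 4)/(-200 + 4)) = 64*(6*9/(-196)) = 64*(6*(-1/196)*9) = 64*(-27/98) = -864/49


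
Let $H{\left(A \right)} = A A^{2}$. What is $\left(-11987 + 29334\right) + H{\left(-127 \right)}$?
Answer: $-2031036$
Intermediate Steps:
$H{\left(A \right)} = A^{3}$
$\left(-11987 + 29334\right) + H{\left(-127 \right)} = \left(-11987 + 29334\right) + \left(-127\right)^{3} = 17347 - 2048383 = -2031036$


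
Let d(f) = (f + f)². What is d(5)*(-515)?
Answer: -51500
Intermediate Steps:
d(f) = 4*f² (d(f) = (2*f)² = 4*f²)
d(5)*(-515) = (4*5²)*(-515) = (4*25)*(-515) = 100*(-515) = -51500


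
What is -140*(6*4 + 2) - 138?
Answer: -3778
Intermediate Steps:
-140*(6*4 + 2) - 138 = -140*(24 + 2) - 138 = -140*26 - 138 = -3640 - 138 = -3778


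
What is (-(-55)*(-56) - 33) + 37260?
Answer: 34147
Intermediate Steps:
(-(-55)*(-56) - 33) + 37260 = (-55*56 - 33) + 37260 = (-3080 - 33) + 37260 = -3113 + 37260 = 34147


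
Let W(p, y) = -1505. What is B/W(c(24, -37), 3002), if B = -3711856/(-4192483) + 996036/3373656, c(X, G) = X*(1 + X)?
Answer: -1391532438577/1773892759909270 ≈ -0.00078445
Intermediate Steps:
B = 1391532438577/1178666285654 (B = -3711856*(-1/4192483) + 996036*(1/3373656) = 3711856/4192483 + 83003/281138 = 1391532438577/1178666285654 ≈ 1.1806)
B/W(c(24, -37), 3002) = (1391532438577/1178666285654)/(-1505) = (1391532438577/1178666285654)*(-1/1505) = -1391532438577/1773892759909270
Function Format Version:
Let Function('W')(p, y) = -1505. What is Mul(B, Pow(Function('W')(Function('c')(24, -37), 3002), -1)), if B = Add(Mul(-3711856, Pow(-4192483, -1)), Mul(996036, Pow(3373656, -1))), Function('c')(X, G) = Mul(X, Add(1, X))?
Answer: Rational(-1391532438577, 1773892759909270) ≈ -0.00078445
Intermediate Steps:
B = Rational(1391532438577, 1178666285654) (B = Add(Mul(-3711856, Rational(-1, 4192483)), Mul(996036, Rational(1, 3373656))) = Add(Rational(3711856, 4192483), Rational(83003, 281138)) = Rational(1391532438577, 1178666285654) ≈ 1.1806)
Mul(B, Pow(Function('W')(Function('c')(24, -37), 3002), -1)) = Mul(Rational(1391532438577, 1178666285654), Pow(-1505, -1)) = Mul(Rational(1391532438577, 1178666285654), Rational(-1, 1505)) = Rational(-1391532438577, 1773892759909270)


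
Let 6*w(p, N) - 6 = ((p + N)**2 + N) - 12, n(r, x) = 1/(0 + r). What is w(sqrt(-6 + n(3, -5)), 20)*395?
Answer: 483875/18 + 7900*I*sqrt(51)/9 ≈ 26882.0 + 6268.6*I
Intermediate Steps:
n(r, x) = 1/r
w(p, N) = -1 + N/6 + (N + p)**2/6 (w(p, N) = 1 + (((p + N)**2 + N) - 12)/6 = 1 + (((N + p)**2 + N) - 12)/6 = 1 + ((N + (N + p)**2) - 12)/6 = 1 + (-12 + N + (N + p)**2)/6 = 1 + (-2 + N/6 + (N + p)**2/6) = -1 + N/6 + (N + p)**2/6)
w(sqrt(-6 + n(3, -5)), 20)*395 = (-1 + (1/6)*20 + (20 + sqrt(-6 + 1/3))**2/6)*395 = (-1 + 10/3 + (20 + sqrt(-6 + 1/3))**2/6)*395 = (-1 + 10/3 + (20 + sqrt(-17/3))**2/6)*395 = (-1 + 10/3 + (20 + I*sqrt(51)/3)**2/6)*395 = (7/3 + (20 + I*sqrt(51)/3)**2/6)*395 = 2765/3 + 395*(20 + I*sqrt(51)/3)**2/6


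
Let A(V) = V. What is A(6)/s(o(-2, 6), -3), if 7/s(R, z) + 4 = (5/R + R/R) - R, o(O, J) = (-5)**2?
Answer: -834/35 ≈ -23.829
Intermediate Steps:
o(O, J) = 25
s(R, z) = 7/(-3 - R + 5/R) (s(R, z) = 7/(-4 + ((5/R + R/R) - R)) = 7/(-4 + ((5/R + 1) - R)) = 7/(-4 + ((1 + 5/R) - R)) = 7/(-4 + (1 - R + 5/R)) = 7/(-3 - R + 5/R))
A(6)/s(o(-2, 6), -3) = 6/(-7*25/(-5 + 25**2 + 3*25)) = 6/(-7*25/(-5 + 625 + 75)) = 6/(-7*25/695) = 6/(-7*25*1/695) = 6/(-35/139) = -139/35*6 = -834/35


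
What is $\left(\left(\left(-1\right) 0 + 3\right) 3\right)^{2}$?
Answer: $81$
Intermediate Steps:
$\left(\left(\left(-1\right) 0 + 3\right) 3\right)^{2} = \left(\left(0 + 3\right) 3\right)^{2} = \left(3 \cdot 3\right)^{2} = 9^{2} = 81$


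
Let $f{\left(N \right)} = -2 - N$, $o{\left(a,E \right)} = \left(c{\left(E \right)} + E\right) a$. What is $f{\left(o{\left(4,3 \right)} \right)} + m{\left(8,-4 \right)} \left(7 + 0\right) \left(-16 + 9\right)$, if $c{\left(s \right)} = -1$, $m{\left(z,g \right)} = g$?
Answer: $186$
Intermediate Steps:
$o{\left(a,E \right)} = a \left(-1 + E\right)$ ($o{\left(a,E \right)} = \left(-1 + E\right) a = a \left(-1 + E\right)$)
$f{\left(o{\left(4,3 \right)} \right)} + m{\left(8,-4 \right)} \left(7 + 0\right) \left(-16 + 9\right) = \left(-2 - 4 \left(-1 + 3\right)\right) - 4 \left(7 + 0\right) \left(-16 + 9\right) = \left(-2 - 4 \cdot 2\right) - 4 \cdot 7 \left(-7\right) = \left(-2 - 8\right) - -196 = \left(-2 - 8\right) + 196 = -10 + 196 = 186$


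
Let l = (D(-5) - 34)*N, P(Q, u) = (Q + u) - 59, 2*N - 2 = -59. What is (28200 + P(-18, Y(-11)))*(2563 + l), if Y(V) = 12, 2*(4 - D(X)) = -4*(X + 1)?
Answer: 102580210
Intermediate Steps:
D(X) = 6 + 2*X (D(X) = 4 - (-2)*(X + 1) = 4 - (-2)*(1 + X) = 4 - (-4 - 4*X)/2 = 4 + (2 + 2*X) = 6 + 2*X)
N = -57/2 (N = 1 + (½)*(-59) = 1 - 59/2 = -57/2 ≈ -28.500)
P(Q, u) = -59 + Q + u
l = 1083 (l = ((6 + 2*(-5)) - 34)*(-57/2) = ((6 - 10) - 34)*(-57/2) = (-4 - 34)*(-57/2) = -38*(-57/2) = 1083)
(28200 + P(-18, Y(-11)))*(2563 + l) = (28200 + (-59 - 18 + 12))*(2563 + 1083) = (28200 - 65)*3646 = 28135*3646 = 102580210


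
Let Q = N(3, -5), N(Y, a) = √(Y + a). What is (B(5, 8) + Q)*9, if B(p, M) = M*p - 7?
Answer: 297 + 9*I*√2 ≈ 297.0 + 12.728*I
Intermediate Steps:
B(p, M) = -7 + M*p
Q = I*√2 (Q = √(3 - 5) = √(-2) = I*√2 ≈ 1.4142*I)
(B(5, 8) + Q)*9 = ((-7 + 8*5) + I*√2)*9 = ((-7 + 40) + I*√2)*9 = (33 + I*√2)*9 = 297 + 9*I*√2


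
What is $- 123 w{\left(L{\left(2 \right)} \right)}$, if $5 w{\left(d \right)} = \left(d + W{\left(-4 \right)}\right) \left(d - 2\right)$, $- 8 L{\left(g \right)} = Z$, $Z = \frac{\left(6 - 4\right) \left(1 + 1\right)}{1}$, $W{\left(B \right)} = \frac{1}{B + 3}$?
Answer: $- \frac{369}{4} \approx -92.25$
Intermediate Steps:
$W{\left(B \right)} = \frac{1}{3 + B}$
$Z = 4$ ($Z = 2 \cdot 2 \cdot 1 = 4 \cdot 1 = 4$)
$L{\left(g \right)} = - \frac{1}{2}$ ($L{\left(g \right)} = \left(- \frac{1}{8}\right) 4 = - \frac{1}{2}$)
$w{\left(d \right)} = \frac{\left(-1 + d\right) \left(-2 + d\right)}{5}$ ($w{\left(d \right)} = \frac{\left(d + \frac{1}{3 - 4}\right) \left(d - 2\right)}{5} = \frac{\left(d + \frac{1}{-1}\right) \left(-2 + d\right)}{5} = \frac{\left(d - 1\right) \left(-2 + d\right)}{5} = \frac{\left(-1 + d\right) \left(-2 + d\right)}{5}$)
$- 123 w{\left(L{\left(2 \right)} \right)} = - 123 \left(\frac{2}{5} - - \frac{3}{10} + \frac{\left(- \frac{1}{2}\right)^{2}}{5}\right) = - 123 \left(\frac{2}{5} + \frac{3}{10} + \frac{1}{5} \cdot \frac{1}{4}\right) = - 123 \left(\frac{2}{5} + \frac{3}{10} + \frac{1}{20}\right) = \left(-123\right) \frac{3}{4} = - \frac{369}{4}$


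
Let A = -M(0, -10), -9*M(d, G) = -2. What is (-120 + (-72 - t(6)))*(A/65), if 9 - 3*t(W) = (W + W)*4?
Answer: 358/585 ≈ 0.61197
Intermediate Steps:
t(W) = 3 - 8*W/3 (t(W) = 3 - (W + W)*4/3 = 3 - 2*W*4/3 = 3 - 8*W/3)
M(d, G) = 2/9 (M(d, G) = -1/9*(-2) = 2/9)
A = -2/9 (A = -1*2/9 = -2/9 ≈ -0.22222)
(-120 + (-72 - t(6)))*(A/65) = (-120 + (-72 - (3 - 8/3*6)))*(-2/9/65) = (-120 + (-72 - (3 - 16)))*(-2/9*1/65) = (-120 + (-72 - 1*(-13)))*(-2/585) = (-120 + (-72 + 13))*(-2/585) = (-120 - 59)*(-2/585) = -179*(-2/585) = 358/585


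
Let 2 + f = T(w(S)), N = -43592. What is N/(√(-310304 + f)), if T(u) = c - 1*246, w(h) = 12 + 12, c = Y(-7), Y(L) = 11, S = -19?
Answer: 43592*I*√310541/310541 ≈ 78.225*I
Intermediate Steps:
c = 11
w(h) = 24
T(u) = -235 (T(u) = 11 - 1*246 = 11 - 246 = -235)
f = -237 (f = -2 - 235 = -237)
N/(√(-310304 + f)) = -43592/√(-310304 - 237) = -43592*(-I*√310541/310541) = -(-43592)*I*√310541/310541 = 43592*I*√310541/310541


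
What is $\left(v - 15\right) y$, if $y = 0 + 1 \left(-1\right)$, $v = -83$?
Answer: $98$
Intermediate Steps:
$y = -1$ ($y = 0 - 1 = -1$)
$\left(v - 15\right) y = \left(-83 - 15\right) \left(-1\right) = \left(-98\right) \left(-1\right) = 98$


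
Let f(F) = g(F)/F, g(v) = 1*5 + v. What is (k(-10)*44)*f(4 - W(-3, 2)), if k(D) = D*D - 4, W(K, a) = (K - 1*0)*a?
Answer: 6336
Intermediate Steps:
W(K, a) = K*a (W(K, a) = (K + 0)*a = K*a)
g(v) = 5 + v
f(F) = (5 + F)/F
k(D) = -4 + D² (k(D) = D² - 4 = -4 + D²)
(k(-10)*44)*f(4 - W(-3, 2)) = ((-4 + (-10)²)*44)*((5 + (4 - (-3)*2))/(4 - (-3)*2)) = ((-4 + 100)*44)*((5 + (4 - 1*(-6)))/(4 - 1*(-6))) = (96*44)*((5 + (4 + 6))/(4 + 6)) = 4224*((5 + 10)/10) = 4224*((⅒)*15) = 4224*(3/2) = 6336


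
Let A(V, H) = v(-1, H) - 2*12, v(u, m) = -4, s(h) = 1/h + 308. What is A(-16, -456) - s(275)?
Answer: -92401/275 ≈ -336.00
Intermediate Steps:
s(h) = 308 + 1/h
A(V, H) = -28 (A(V, H) = -4 - 2*12 = -4 - 24 = -28)
A(-16, -456) - s(275) = -28 - (308 + 1/275) = -28 - 1*84701/275 = -28 - 84701/275 = -92401/275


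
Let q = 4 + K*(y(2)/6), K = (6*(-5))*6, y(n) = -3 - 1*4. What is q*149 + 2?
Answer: 31888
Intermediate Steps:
y(n) = -7 (y(n) = -3 - 4 = -7)
K = -180 (K = -30*6 = -180)
q = 214 (q = 4 - (-1260)/6 = 4 - 180*(-7/6) = 4 + 210 = 214)
q*149 + 2 = 214*149 + 2 = 31886 + 2 = 31888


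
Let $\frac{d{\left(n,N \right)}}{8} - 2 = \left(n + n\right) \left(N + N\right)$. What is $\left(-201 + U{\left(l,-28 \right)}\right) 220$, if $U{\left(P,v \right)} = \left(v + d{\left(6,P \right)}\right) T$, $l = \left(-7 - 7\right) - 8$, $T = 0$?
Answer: $-44220$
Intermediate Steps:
$d{\left(n,N \right)} = 16 + 32 N n$ ($d{\left(n,N \right)} = 16 + 8 \left(n + n\right) \left(N + N\right) = 16 + 8 \cdot 2 n 2 N = 16 + 8 \cdot 4 N n = 16 + 32 N n$)
$l = -22$ ($l = -14 - 8 = -22$)
$U{\left(P,v \right)} = 0$ ($U{\left(P,v \right)} = \left(v + \left(16 + 32 P 6\right)\right) 0 = \left(v + \left(16 + 192 P\right)\right) 0 = \left(16 + v + 192 P\right) 0 = 0$)
$\left(-201 + U{\left(l,-28 \right)}\right) 220 = \left(-201 + 0\right) 220 = \left(-201\right) 220 = -44220$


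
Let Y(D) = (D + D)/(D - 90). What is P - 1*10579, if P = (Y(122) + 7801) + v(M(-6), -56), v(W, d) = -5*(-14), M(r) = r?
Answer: -21603/8 ≈ -2700.4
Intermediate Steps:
Y(D) = 2*D/(-90 + D) (Y(D) = (2*D)/(-90 + D) = 2*D/(-90 + D))
v(W, d) = 70
P = 63029/8 (P = (2*122/(-90 + 122) + 7801) + 70 = (2*122/32 + 7801) + 70 = (2*122*(1/32) + 7801) + 70 = (61/8 + 7801) + 70 = 62469/8 + 70 = 63029/8 ≈ 7878.6)
P - 1*10579 = 63029/8 - 1*10579 = 63029/8 - 10579 = -21603/8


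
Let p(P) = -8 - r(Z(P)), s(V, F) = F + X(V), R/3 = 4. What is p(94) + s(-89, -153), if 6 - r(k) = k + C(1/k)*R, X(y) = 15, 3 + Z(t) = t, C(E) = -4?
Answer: -109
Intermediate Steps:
Z(t) = -3 + t
R = 12 (R = 3*4 = 12)
r(k) = 54 - k (r(k) = 6 - (k - 4*12) = 6 - (k - 48) = 6 - (-48 + k) = 6 + (48 - k) = 54 - k)
s(V, F) = 15 + F (s(V, F) = F + 15 = 15 + F)
p(P) = -65 + P (p(P) = -8 - (54 - (-3 + P)) = -8 - (54 + (3 - P)) = -8 - (57 - P) = -8 + (-57 + P) = -65 + P)
p(94) + s(-89, -153) = (-65 + 94) + (15 - 153) = 29 - 138 = -109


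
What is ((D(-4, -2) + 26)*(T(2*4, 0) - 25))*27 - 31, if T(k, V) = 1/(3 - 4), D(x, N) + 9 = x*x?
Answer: -23197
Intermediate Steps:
D(x, N) = -9 + x² (D(x, N) = -9 + x*x = -9 + x²)
T(k, V) = -1 (T(k, V) = 1/(-1) = -1)
((D(-4, -2) + 26)*(T(2*4, 0) - 25))*27 - 31 = (((-9 + (-4)²) + 26)*(-1 - 25))*27 - 31 = (((-9 + 16) + 26)*(-26))*27 - 31 = ((7 + 26)*(-26))*27 - 31 = (33*(-26))*27 - 31 = -858*27 - 31 = -23166 - 31 = -23197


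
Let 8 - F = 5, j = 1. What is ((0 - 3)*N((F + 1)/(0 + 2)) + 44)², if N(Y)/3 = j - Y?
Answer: 2809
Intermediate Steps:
F = 3 (F = 8 - 1*5 = 8 - 5 = 3)
N(Y) = 3 - 3*Y (N(Y) = 3*(1 - Y) = 3 - 3*Y)
((0 - 3)*N((F + 1)/(0 + 2)) + 44)² = ((0 - 3)*(3 - 3*(3 + 1)/(0 + 2)) + 44)² = (-3*(3 - 12/2) + 44)² = (-3*(3 - 3*2) + 44)² = (-3*(3 - 6) + 44)² = (-3*(-3) + 44)² = (9 + 44)² = 53² = 2809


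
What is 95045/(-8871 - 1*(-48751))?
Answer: 19009/7976 ≈ 2.3833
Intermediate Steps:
95045/(-8871 - 1*(-48751)) = 95045/(-8871 + 48751) = 95045/39880 = 95045*(1/39880) = 19009/7976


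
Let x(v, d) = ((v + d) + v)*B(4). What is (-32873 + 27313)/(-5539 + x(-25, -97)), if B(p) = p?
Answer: 5560/6127 ≈ 0.90746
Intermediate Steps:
x(v, d) = 4*d + 8*v (x(v, d) = ((v + d) + v)*4 = ((d + v) + v)*4 = (d + 2*v)*4 = 4*d + 8*v)
(-32873 + 27313)/(-5539 + x(-25, -97)) = (-32873 + 27313)/(-5539 + (4*(-97) + 8*(-25))) = -5560/(-5539 + (-388 - 200)) = -5560/(-5539 - 588) = -5560/(-6127) = -5560*(-1/6127) = 5560/6127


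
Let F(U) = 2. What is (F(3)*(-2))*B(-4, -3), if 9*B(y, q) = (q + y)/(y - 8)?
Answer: -7/27 ≈ -0.25926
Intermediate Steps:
B(y, q) = (q + y)/(9*(-8 + y)) (B(y, q) = ((q + y)/(y - 8))/9 = ((q + y)/(-8 + y))/9 = (q + y)/(9*(-8 + y)))
(F(3)*(-2))*B(-4, -3) = (2*(-2))*((-3 - 4)/(9*(-8 - 4))) = -4*(-7)/(9*(-12)) = -4*(-1)*(-7)/(9*12) = -4*7/108 = -7/27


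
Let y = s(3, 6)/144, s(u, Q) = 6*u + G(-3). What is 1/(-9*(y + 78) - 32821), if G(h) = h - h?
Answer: -8/268193 ≈ -2.9829e-5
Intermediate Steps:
G(h) = 0
s(u, Q) = 6*u (s(u, Q) = 6*u + 0 = 6*u)
y = ⅛ (y = (6*3)/144 = 18*(1/144) = ⅛ ≈ 0.12500)
1/(-9*(y + 78) - 32821) = 1/(-9*(⅛ + 78) - 32821) = 1/(-9*625/8 - 32821) = 1/(-5625/8 - 32821) = 1/(-268193/8) = -8/268193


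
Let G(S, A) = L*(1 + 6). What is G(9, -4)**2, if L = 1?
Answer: 49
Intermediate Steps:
G(S, A) = 7 (G(S, A) = 1*(1 + 6) = 1*7 = 7)
G(9, -4)**2 = 7**2 = 49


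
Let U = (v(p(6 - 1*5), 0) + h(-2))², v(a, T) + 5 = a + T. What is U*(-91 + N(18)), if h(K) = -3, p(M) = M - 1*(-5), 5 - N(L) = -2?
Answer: -336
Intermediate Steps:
N(L) = 7 (N(L) = 5 - 1*(-2) = 5 + 2 = 7)
p(M) = 5 + M (p(M) = M + 5 = 5 + M)
v(a, T) = -5 + T + a (v(a, T) = -5 + (a + T) = -5 + (T + a) = -5 + T + a)
U = 4 (U = ((-5 + 0 + (5 + (6 - 1*5))) - 3)² = ((-5 + 0 + (5 + (6 - 5))) - 3)² = ((-5 + 0 + (5 + 1)) - 3)² = ((-5 + 0 + 6) - 3)² = (1 - 3)² = (-2)² = 4)
U*(-91 + N(18)) = 4*(-91 + 7) = 4*(-84) = -336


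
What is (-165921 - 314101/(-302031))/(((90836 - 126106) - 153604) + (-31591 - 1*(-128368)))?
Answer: 50112971450/27816149007 ≈ 1.8016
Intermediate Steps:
(-165921 - 314101/(-302031))/(((90836 - 126106) - 153604) + (-31591 - 1*(-128368))) = (-165921 - 314101*(-1/302031))/((-35270 - 153604) + (-31591 + 128368)) = (-165921 + 314101/302031)/(-188874 + 96777) = -50112971450/302031/(-92097) = -50112971450/302031*(-1/92097) = 50112971450/27816149007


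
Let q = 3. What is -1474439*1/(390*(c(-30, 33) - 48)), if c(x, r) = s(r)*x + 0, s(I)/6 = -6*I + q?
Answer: -1474439/13670280 ≈ -0.10786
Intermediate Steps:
s(I) = 18 - 36*I (s(I) = 6*(-6*I + 3) = 6*(3 - 6*I) = 18 - 36*I)
c(x, r) = x*(18 - 36*r) (c(x, r) = (18 - 36*r)*x + 0 = x*(18 - 36*r) + 0 = x*(18 - 36*r))
-1474439*1/(390*(c(-30, 33) - 48)) = -1474439*1/(390*(18*(-30)*(1 - 2*33) - 48)) = -1474439*1/(390*(18*(-30)*(1 - 66) - 48)) = -1474439*1/(390*(18*(-30)*(-65) - 48)) = -1474439*1/(390*(35100 - 48)) = -1474439/(390*35052) = -1474439/13670280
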